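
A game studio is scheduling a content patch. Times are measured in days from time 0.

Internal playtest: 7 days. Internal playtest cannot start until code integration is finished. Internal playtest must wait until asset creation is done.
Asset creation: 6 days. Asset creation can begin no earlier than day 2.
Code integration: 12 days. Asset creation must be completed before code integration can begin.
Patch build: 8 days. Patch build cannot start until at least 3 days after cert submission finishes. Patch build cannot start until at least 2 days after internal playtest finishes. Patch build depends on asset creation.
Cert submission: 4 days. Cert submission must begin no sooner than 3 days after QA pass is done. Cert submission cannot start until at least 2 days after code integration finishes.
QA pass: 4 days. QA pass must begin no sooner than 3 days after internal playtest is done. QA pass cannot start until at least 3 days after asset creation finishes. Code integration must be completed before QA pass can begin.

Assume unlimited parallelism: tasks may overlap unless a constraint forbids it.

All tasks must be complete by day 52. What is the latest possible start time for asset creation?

2

To finish by day 52, patch build (duration 8) must start no later than day 44.
Cert submission must finish before patch build (must start by day 44, minus 3-day gap → day 41). With a 4-day duration, cert submission must start by 41 − 4 = day 37.
QA pass must finish before cert submission (must start by day 37, minus 3-day gap → day 34). With a 4-day duration, QA pass must start by 34 − 4 = day 30.
Internal playtest feeds QA pass (must start by day 30, minus 3-day gap → day 27); patch build (must start by day 44, minus 2-day gap → day 42). Taking the minimum, internal playtest must finish by day 27 and start by 27 − 7 = day 20.
Code integration must finish in time for internal playtest (must start by day 20); QA pass (must start by day 30); cert submission (must start by day 37, minus 2-day gap → day 35). The tightest is day 20, so code integration must start by 20 − 12 = day 8.
For asset creation: code integration (must start by day 8); internal playtest (must start by day 20); QA pass (must start by day 30, minus 3-day gap → day 27); patch build (must start by day 44). The most restrictive is day 8; with a 6-day duration, asset creation must start by day 2.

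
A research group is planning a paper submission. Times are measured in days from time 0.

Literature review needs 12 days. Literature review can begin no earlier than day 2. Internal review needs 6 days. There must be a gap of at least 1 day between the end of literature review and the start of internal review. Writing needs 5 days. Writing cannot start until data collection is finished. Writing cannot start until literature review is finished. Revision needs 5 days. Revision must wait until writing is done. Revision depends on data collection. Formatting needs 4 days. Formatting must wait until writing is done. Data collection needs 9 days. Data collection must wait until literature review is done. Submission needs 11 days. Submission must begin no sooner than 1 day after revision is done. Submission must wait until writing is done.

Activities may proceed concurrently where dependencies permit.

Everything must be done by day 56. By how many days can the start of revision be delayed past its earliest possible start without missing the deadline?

After its own release at day 2, literature review can start at day 2 and finishes at day 14.
After literature review (finishes day 14), data collection can start at day 14 and finishes at day 23.
Writing cannot start until data collection (finishes day 23); literature review (finishes day 14). The controlling bound is day 23, so writing finishes at 23 + 5 = day 28.
Revision has to wait for writing (finishes day 28); data collection (finishes day 23). The latest of these is day 28, so revision runs day 28 to 28 + 5 = day 33.

Working backward from the deadline:
Submission has no dependents, so it just needs to finish by day 56. Starting by 56 − 11 = day 45 achieves that.
Revision feeds into submission (must start by day 45, minus 1-day gap → day 44); so revision must finish by day 44 and therefore start by day 39.
So revision can start as early as day 28 and as late as day 39, giving 39 − 28 = 11 days of slack.

11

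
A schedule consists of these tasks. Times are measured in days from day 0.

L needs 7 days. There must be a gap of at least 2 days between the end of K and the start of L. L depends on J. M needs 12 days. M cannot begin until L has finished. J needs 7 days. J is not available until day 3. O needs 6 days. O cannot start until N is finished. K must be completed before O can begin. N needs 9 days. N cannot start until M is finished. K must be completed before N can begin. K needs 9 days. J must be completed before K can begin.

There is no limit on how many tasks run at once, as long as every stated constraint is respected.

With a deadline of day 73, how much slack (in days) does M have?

After its own release at day 3, J can start at day 3 and finishes at day 10.
K cannot begin until J (finishes day 10). It runs from day 10 to 10 + 9 = day 19.
L has to wait for K (finishes day 19, plus 2-day gap → day 21); J (finishes day 10). The latest of these is day 21, so L runs day 21 to 21 + 7 = day 28.
M waits on L (finishes day 28), so it starts at day 28 and finishes at 28 + 12 = day 40.

Working backward from the deadline:
To finish by day 73, O (duration 6) must start no later than day 67.
N feeds into O (must start by day 67); so N must finish by day 67 and therefore start by day 58.
M must finish before N (must start by day 58). With a 12-day duration, M must start by 58 − 12 = day 46.
So M can start as early as day 28 and as late as day 46, giving 46 − 28 = 18 days of slack.

18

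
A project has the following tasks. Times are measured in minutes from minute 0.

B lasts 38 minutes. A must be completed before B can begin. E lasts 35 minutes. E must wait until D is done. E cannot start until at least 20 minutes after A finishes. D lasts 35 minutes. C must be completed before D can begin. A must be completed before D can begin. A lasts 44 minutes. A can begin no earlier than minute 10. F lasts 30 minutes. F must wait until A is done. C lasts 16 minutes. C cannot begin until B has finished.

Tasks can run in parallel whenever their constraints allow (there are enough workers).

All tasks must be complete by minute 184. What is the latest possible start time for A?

16

To finish by minute 184, E (duration 35) must start no later than minute 149.
D feeds into E (must start by minute 149); so D must finish by minute 149 and therefore start by minute 114.
C must finish before D (must start by minute 114). With a 16-minute duration, C must start by 114 − 16 = minute 98.
B feeds into C (must start by minute 98); so B must finish by minute 98 and therefore start by minute 60.
To finish by minute 184, F (duration 30) must start no later than minute 154.
A has several dependents: B (must start by minute 60); D (must start by minute 114); E (must start by minute 149, minus 20-minute gap → minute 129); F (must start by minute 154). The earliest of those limits is minute 60, so A must start by 60 − 44 = minute 16.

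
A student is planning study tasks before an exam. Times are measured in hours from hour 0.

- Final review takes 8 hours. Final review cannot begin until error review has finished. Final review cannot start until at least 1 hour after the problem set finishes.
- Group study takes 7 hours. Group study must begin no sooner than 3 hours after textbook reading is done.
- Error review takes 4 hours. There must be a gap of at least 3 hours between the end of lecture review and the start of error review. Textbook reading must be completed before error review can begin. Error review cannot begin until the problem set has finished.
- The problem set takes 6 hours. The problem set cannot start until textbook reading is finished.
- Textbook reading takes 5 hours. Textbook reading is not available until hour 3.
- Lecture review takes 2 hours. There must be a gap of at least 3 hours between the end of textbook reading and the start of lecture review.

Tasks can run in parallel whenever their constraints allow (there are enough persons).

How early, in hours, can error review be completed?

After its own release at hour 3, textbook reading can start at hour 3 and finishes at hour 8.
After textbook reading (finishes hour 8), the problem set can start at hour 8 and finishes at hour 14.
Lecture review waits on textbook reading (finishes hour 8, plus 3-hour gap → hour 11), so it starts at hour 11 and finishes at 11 + 2 = hour 13.
Error review has to wait for lecture review (finishes hour 13, plus 3-hour gap → hour 16); textbook reading (finishes hour 8); the problem set (finishes hour 14). The latest of these is hour 16, so error review runs hour 16 to 16 + 4 = hour 20.

20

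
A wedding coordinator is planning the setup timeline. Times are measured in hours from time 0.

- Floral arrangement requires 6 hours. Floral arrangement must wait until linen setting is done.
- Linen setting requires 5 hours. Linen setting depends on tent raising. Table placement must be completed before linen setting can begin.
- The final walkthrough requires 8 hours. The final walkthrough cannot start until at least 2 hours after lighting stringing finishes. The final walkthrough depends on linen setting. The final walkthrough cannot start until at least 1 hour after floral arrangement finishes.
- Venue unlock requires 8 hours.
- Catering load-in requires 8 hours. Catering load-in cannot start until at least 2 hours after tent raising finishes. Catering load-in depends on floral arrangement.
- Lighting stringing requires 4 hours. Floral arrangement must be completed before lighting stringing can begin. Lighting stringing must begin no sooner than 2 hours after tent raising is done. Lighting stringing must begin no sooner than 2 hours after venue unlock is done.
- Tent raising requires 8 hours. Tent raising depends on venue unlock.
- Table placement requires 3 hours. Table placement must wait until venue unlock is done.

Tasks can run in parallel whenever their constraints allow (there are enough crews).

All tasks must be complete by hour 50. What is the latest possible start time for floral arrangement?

30

Nothing follows the final walkthrough; the deadline of hour 50 is its only limit. It must start by 50 − 8 = hour 42.
Since the final walkthrough (must start by hour 42, minus 2-hour gap → hour 40) depends on it, lighting stringing must finish by hour 40. Backing off its 4-hour duration gives a latest start of hour 36.
Catering load-in has no dependents, so it just needs to finish by hour 50. Starting by 50 − 8 = hour 42 achieves that.
Floral arrangement must finish in time for lighting stringing (must start by hour 36); catering load-in (must start by hour 42); the final walkthrough (must start by hour 42, minus 1-hour gap → hour 41). The tightest is hour 36, so floral arrangement must start by 36 − 6 = hour 30.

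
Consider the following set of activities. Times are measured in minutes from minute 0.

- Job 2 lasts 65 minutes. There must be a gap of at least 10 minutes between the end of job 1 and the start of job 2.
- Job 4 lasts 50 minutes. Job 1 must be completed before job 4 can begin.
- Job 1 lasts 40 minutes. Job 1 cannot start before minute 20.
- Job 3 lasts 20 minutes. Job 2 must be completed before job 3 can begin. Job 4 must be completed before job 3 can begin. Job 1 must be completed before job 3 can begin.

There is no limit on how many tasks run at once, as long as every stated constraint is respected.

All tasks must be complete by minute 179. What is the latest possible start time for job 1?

Job 3 has no dependents, so it just needs to finish by minute 179. Starting by 179 − 20 = minute 159 achieves that.
Job 2 feeds into job 3 (must start by minute 159); so job 2 must finish by minute 159 and therefore start by minute 94.
Job 4 must finish before job 3 (must start by minute 159). With a 50-minute duration, job 4 must start by 159 − 50 = minute 109.
Job 1 has several dependents: job 2 (must start by minute 94, minus 10-minute gap → minute 84); job 3 (must start by minute 159); job 4 (must start by minute 109). The earliest of those limits is minute 84, so job 1 must start by 84 − 40 = minute 44.

44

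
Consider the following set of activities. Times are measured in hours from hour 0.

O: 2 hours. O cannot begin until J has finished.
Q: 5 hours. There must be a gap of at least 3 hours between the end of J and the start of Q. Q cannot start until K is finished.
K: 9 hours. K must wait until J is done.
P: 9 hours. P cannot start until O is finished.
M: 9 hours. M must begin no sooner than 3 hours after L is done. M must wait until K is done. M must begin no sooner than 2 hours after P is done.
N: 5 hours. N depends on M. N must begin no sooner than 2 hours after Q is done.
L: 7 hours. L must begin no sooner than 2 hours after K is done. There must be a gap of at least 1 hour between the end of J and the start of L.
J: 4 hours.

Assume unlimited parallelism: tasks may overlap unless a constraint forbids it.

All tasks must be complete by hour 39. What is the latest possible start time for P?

14

Nothing follows N; the deadline of hour 39 is its only limit. It must start by 39 − 5 = hour 34.
M feeds into N (must start by hour 34); so M must finish by hour 34 and therefore start by hour 25.
P must finish before M (must start by hour 25, minus 2-hour gap → hour 23). With a 9-hour duration, P must start by 23 − 9 = hour 14.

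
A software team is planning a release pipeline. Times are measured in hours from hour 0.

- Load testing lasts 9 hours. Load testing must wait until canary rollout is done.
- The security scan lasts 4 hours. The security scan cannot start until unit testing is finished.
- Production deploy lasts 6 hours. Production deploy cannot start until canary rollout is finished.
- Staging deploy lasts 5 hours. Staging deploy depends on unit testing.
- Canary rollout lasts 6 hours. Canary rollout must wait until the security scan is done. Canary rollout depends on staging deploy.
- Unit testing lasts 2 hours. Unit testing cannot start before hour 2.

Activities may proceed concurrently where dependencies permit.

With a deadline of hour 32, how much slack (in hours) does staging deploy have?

After its own release at hour 2, unit testing can start at hour 2 and finishes at hour 4.
Staging deploy cannot begin until unit testing (finishes hour 4). It runs from hour 4 to 4 + 5 = hour 9.

Working backward from the deadline:
Nothing follows load testing; the deadline of hour 32 is its only limit. It must start by 32 − 9 = hour 23.
Production deploy has no dependents, so it just needs to finish by hour 32. Starting by 32 − 6 = hour 26 achieves that.
Canary rollout feeds load testing (must start by hour 23); production deploy (must start by hour 26). Taking the minimum, canary rollout must finish by hour 23 and start by 23 − 6 = hour 17.
Staging deploy has to be done before canary rollout (must start by hour 17). That means finishing by hour 17, i.e. starting by 17 − 5 = hour 12.
So staging deploy can start as early as hour 4 and as late as hour 12, giving 12 − 4 = 8 hours of slack.

8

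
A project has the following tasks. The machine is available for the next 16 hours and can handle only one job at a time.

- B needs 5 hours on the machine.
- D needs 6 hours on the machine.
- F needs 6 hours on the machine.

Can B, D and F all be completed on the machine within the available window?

Running back to back, the jobs need 5 + 6 + 6 = 17 hours on the machine.
Since 17 > 16, they cannot all fit.

No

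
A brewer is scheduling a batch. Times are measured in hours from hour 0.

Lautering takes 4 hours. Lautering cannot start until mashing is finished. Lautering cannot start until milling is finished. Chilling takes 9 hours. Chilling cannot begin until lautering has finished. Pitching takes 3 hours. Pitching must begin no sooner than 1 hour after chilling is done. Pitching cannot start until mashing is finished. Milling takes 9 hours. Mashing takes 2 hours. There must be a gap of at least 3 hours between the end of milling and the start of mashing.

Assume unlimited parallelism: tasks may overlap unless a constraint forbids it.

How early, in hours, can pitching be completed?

Milling has no prerequisites, so it starts at hour 0 and finishes at hour 9.
Mashing waits on milling (finishes hour 9, plus 3-hour gap → hour 12), so it starts at hour 12 and finishes at 12 + 2 = hour 14.
Lautering cannot start until mashing (finishes hour 14); milling (finishes hour 9). The controlling bound is hour 14, so lautering finishes at 14 + 4 = hour 18.
Chilling cannot begin until lautering (finishes hour 18). It runs from hour 18 to 18 + 9 = hour 27.
Pitching needs all of chilling (finishes hour 27, plus 1-hour gap → hour 28); mashing (finishes hour 14). That puts its earliest start at hour 28; it finishes at 28 + 3 = hour 31.

31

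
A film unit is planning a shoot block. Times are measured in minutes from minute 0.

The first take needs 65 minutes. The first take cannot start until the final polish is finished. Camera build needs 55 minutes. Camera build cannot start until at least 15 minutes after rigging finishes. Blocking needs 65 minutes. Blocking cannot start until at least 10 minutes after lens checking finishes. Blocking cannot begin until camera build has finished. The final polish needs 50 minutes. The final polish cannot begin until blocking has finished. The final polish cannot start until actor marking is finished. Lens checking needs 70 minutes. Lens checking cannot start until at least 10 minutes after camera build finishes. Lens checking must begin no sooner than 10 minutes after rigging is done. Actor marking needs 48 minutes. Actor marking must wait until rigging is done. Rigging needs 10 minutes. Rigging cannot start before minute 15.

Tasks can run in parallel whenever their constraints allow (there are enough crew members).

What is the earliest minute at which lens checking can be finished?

175

Rigging waits on its own release at minute 15, so it starts at minute 15 and finishes at 15 + 10 = minute 25.
Camera build waits on rigging (finishes minute 25, plus 15-minute gap → minute 40), so it starts at minute 40 and finishes at 40 + 55 = minute 95.
Lens checking cannot start until camera build (finishes minute 95, plus 10-minute gap → minute 105); rigging (finishes minute 25, plus 10-minute gap → minute 35). The controlling bound is minute 105, so lens checking finishes at 105 + 70 = minute 175.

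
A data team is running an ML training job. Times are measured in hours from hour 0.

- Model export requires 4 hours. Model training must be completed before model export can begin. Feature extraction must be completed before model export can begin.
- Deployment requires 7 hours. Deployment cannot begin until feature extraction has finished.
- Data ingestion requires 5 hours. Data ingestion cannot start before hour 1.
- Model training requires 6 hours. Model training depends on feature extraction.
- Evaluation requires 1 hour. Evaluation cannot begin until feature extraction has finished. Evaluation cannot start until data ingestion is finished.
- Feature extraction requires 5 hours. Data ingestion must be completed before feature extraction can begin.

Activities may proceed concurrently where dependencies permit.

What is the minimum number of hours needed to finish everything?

After its own release at hour 1, data ingestion can start at hour 1 and finishes at hour 6.
Feature extraction cannot begin until data ingestion (finishes hour 6). It runs from hour 6 to 6 + 5 = hour 11.
Deployment cannot begin until feature extraction (finishes hour 11). It runs from hour 11 to 11 + 7 = hour 18.
Evaluation needs all of feature extraction (finishes hour 11); data ingestion (finishes hour 6). That puts its earliest start at hour 11; it finishes at 11 + 1 = hour 12.
Model training waits on feature extraction (finishes hour 11), so it starts at hour 11 and finishes at 11 + 6 = hour 17.
Model export cannot start until model training (finishes hour 17); feature extraction (finishes hour 11). The controlling bound is hour 17, so model export finishes at 17 + 4 = hour 21.
All tasks are finished once the last one completes. Finish times: Data ingestion at 6, Feature extraction at 11, Model training at 17, Evaluation at 12, Model export at 21, Deployment at 18. The latest is hour 21.

21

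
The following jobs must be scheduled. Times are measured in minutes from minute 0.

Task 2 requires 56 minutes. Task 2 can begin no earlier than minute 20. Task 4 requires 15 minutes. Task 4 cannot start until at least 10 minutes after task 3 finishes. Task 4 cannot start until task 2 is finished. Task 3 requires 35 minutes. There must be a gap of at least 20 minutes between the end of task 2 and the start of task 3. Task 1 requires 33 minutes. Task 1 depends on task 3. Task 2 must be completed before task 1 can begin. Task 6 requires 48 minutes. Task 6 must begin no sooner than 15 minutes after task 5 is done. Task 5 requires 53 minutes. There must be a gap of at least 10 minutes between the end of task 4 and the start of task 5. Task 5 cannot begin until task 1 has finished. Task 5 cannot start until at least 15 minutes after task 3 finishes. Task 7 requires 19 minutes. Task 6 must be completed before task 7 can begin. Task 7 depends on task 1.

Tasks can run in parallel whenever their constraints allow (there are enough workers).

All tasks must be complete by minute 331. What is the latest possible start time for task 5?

196

Nothing follows task 7; the deadline of minute 331 is its only limit. It must start by 331 − 19 = minute 312.
Since task 7 (must start by minute 312) depends on it, task 6 must finish by minute 312. Backing off its 48-minute duration gives a latest start of minute 264.
Task 5 feeds into task 6 (must start by minute 264, minus 15-minute gap → minute 249); so task 5 must finish by minute 249 and therefore start by minute 196.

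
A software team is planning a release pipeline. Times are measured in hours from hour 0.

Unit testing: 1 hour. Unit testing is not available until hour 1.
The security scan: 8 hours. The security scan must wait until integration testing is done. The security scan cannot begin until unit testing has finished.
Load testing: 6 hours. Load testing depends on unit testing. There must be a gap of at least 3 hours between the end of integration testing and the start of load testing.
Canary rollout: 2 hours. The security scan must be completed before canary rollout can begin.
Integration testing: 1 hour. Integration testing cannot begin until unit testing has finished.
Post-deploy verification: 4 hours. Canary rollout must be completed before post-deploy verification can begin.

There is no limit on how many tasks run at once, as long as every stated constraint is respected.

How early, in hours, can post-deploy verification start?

Unit testing waits on its own release at hour 1, so it starts at hour 1 and finishes at 1 + 1 = hour 2.
After unit testing (finishes hour 2), integration testing can start at hour 2 and finishes at hour 3.
The security scan needs all of integration testing (finishes hour 3); unit testing (finishes hour 2). That puts its earliest start at hour 3; it finishes at 3 + 8 = hour 11.
After the security scan (finishes hour 11), canary rollout can start at hour 11 and finishes at hour 13.
Post-deploy verification waits on canary rollout (finishes hour 13), so the earliest it can start is hour 13.

13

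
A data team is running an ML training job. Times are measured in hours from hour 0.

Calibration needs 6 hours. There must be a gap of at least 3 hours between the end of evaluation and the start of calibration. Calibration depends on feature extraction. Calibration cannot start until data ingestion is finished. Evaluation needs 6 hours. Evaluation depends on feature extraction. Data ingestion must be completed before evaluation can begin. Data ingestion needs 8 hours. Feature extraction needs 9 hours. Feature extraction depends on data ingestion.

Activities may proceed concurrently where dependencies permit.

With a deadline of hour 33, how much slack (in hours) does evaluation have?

Nothing blocks data ingestion, so it runs from hour 0 to hour 8.
Feature extraction cannot begin until data ingestion (finishes hour 8). It runs from hour 8 to 8 + 9 = hour 17.
Evaluation cannot start until feature extraction (finishes hour 17); data ingestion (finishes hour 8). The controlling bound is hour 17, so evaluation finishes at 17 + 6 = hour 23.

Working backward from the deadline:
Nothing follows calibration; the deadline of hour 33 is its only limit. It must start by 33 − 6 = hour 27.
Evaluation feeds into calibration (must start by hour 27, minus 3-hour gap → hour 24); so evaluation must finish by hour 24 and therefore start by hour 18.
So evaluation can start as early as hour 17 and as late as hour 18, giving 18 − 17 = 1 hour of slack.

1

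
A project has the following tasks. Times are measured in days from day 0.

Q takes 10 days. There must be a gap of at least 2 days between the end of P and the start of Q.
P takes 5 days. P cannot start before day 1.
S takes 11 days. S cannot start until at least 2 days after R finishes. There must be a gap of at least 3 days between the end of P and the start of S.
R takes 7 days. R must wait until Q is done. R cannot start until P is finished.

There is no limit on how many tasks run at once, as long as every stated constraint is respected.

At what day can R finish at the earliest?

25

P cannot begin until its own release at day 1. It runs from day 1 to 1 + 5 = day 6.
Q cannot begin until P (finishes day 6, plus 2-day gap → day 8). It runs from day 8 to 8 + 10 = day 18.
R needs all of Q (finishes day 18); P (finishes day 6). That puts its earliest start at day 18; it finishes at 18 + 7 = day 25.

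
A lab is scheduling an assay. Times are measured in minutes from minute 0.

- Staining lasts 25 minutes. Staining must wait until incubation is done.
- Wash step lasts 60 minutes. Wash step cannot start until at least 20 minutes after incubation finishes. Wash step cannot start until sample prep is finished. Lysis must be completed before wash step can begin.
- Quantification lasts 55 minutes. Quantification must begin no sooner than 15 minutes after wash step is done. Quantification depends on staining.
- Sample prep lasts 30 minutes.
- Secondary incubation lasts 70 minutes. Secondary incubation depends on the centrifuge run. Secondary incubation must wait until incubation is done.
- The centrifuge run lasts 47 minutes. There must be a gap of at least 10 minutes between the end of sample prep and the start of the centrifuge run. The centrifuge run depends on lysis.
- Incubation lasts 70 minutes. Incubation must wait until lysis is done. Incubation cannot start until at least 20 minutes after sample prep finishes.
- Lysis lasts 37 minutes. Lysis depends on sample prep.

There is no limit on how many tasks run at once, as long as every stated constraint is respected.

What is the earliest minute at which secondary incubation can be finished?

207

Sample prep can start immediately at minute 0; it finishes at minute 30.
Lysis waits on sample prep (finishes minute 30), so it starts at minute 30 and finishes at 30 + 37 = minute 67.
The centrifuge run needs all of sample prep (finishes minute 30, plus 10-minute gap → minute 40); lysis (finishes minute 67). That puts its earliest start at minute 67; it finishes at 67 + 47 = minute 114.
Incubation needs all of lysis (finishes minute 67); sample prep (finishes minute 30, plus 20-minute gap → minute 50). That puts its earliest start at minute 67; it finishes at 67 + 70 = minute 137.
For secondary incubation: the centrifuge run (finishes minute 114); incubation (finishes minute 137). Taking the maximum gives a start of minute 137, and it finishes at 137 + 70 = minute 207.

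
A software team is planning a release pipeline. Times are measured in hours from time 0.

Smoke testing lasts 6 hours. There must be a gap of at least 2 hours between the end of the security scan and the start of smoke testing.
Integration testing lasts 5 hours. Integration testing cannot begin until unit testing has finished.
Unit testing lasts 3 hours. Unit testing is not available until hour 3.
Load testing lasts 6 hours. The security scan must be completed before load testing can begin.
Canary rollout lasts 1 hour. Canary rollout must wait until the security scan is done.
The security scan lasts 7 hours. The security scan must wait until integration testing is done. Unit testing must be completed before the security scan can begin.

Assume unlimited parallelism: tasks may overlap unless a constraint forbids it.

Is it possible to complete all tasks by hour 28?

Yes

After its own release at hour 3, unit testing can start at hour 3 and finishes at hour 6.
Integration testing waits on unit testing (finishes hour 6), so it starts at hour 6 and finishes at 6 + 5 = hour 11.
The security scan needs all of integration testing (finishes hour 11); unit testing (finishes hour 6). That puts its earliest start at hour 11; it finishes at 11 + 7 = hour 18.
Load testing waits on the security scan (finishes hour 18), so it starts at hour 18 and finishes at 18 + 6 = hour 24.
Canary rollout waits on the security scan (finishes hour 18), so it starts at hour 18 and finishes at 18 + 1 = hour 19.
Smoke testing waits on the security scan (finishes hour 18, plus 2-hour gap → hour 20), so it starts at hour 20 and finishes at 20 + 6 = hour 26.
Every task is finished by hour 26, which is no later than the deadline of 28, so the schedule is feasible.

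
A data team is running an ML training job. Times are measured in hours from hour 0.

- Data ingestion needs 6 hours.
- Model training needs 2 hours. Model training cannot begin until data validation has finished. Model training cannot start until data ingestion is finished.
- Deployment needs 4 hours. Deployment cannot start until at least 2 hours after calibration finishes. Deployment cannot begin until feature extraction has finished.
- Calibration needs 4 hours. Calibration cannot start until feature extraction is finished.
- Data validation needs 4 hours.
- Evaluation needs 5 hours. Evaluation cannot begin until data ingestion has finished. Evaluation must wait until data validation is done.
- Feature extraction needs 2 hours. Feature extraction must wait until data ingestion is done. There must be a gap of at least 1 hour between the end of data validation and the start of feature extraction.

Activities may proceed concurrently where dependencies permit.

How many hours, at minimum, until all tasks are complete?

Data validation has no prerequisites, so it starts at hour 0 and finishes at hour 4.
Data ingestion has no prerequisites, so it starts at hour 0 and finishes at hour 6.
Evaluation needs all of data ingestion (finishes hour 6); data validation (finishes hour 4). That puts its earliest start at hour 6; it finishes at 6 + 5 = hour 11.
For model training: data validation (finishes hour 4); data ingestion (finishes hour 6). Taking the maximum gives a start of hour 6, and it finishes at 6 + 2 = hour 8.
For feature extraction: data ingestion (finishes hour 6); data validation (finishes hour 4, plus 1-hour gap → hour 5). Taking the maximum gives a start of hour 6, and it finishes at 6 + 2 = hour 8.
After feature extraction (finishes hour 8), calibration can start at hour 8 and finishes at hour 12.
For deployment: calibration (finishes hour 12, plus 2-hour gap → hour 14); feature extraction (finishes hour 8). Taking the maximum gives a start of hour 14, and it finishes at 14 + 4 = hour 18.
All tasks are finished once the last one completes. Finish times: Data ingestion at 6, Data validation at 4, Feature extraction at 8, Model training at 8, Evaluation at 11, Calibration at 12, Deployment at 18. The latest is hour 18.

18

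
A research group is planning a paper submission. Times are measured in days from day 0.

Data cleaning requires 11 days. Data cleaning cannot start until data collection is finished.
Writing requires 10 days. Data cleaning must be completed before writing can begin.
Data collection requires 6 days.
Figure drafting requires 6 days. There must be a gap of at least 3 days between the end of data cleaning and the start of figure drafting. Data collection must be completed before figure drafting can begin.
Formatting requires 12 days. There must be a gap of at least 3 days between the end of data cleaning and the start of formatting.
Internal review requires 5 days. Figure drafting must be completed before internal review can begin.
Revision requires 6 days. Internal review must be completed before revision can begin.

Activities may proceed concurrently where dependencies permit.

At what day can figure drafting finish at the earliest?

Data collection has no prerequisites, so it starts at day 0 and finishes at day 6.
Data cleaning cannot begin until data collection (finishes day 6). It runs from day 6 to 6 + 11 = day 17.
Figure drafting cannot start until data cleaning (finishes day 17, plus 3-day gap → day 20); data collection (finishes day 6). The controlling bound is day 20, so figure drafting finishes at 20 + 6 = day 26.

26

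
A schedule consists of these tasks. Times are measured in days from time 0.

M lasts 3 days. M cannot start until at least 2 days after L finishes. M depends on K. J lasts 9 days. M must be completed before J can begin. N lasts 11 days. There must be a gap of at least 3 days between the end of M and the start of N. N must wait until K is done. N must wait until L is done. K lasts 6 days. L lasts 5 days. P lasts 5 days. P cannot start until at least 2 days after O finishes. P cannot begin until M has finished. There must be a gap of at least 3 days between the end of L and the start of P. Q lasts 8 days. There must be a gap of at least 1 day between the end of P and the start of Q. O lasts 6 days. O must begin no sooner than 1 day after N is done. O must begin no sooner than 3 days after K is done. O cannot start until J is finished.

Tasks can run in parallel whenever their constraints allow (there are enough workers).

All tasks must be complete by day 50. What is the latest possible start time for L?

3

Q must finish by day 50; it takes 8 days, so it must start by 50 − 8 = day 42.
P must finish before Q (must start by day 42, minus 1-day gap → day 41). With a 5-day duration, P must start by 41 − 5 = day 36.
O has to be done before P (must start by day 36, minus 2-day gap → day 34). That means finishing by day 34, i.e. starting by 34 − 6 = day 28.
J has to be done before O (must start by day 28). That means finishing by day 28, i.e. starting by 28 − 9 = day 19.
N has to be done before O (must start by day 28, minus 1-day gap → day 27). That means finishing by day 27, i.e. starting by 27 − 11 = day 16.
M must finish in time for J (must start by day 19); N (must start by day 16, minus 3-day gap → day 13); P (must start by day 36). The tightest is day 13, so M must start by 13 − 3 = day 10.
For L: M (must start by day 10, minus 2-day gap → day 8); N (must start by day 16); P (must start by day 36, minus 3-day gap → day 33). The most restrictive is day 8; with a 5-day duration, L must start by day 3.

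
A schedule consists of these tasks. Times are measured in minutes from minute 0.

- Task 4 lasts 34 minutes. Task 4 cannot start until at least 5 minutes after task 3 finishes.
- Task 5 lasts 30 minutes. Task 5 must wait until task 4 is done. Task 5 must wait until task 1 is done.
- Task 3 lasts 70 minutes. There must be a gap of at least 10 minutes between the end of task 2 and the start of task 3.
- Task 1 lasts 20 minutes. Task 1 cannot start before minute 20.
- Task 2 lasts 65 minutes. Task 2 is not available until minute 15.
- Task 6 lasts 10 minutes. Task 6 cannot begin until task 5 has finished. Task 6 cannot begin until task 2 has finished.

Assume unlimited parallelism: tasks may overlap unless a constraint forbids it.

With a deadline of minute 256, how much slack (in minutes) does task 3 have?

17

After its own release at minute 15, task 2 can start at minute 15 and finishes at minute 80.
Task 3 cannot begin until task 2 (finishes minute 80, plus 10-minute gap → minute 90). It runs from minute 90 to 90 + 70 = minute 160.

Working backward from the deadline:
To finish by minute 256, task 6 (duration 10) must start no later than minute 246.
Since task 6 (must start by minute 246) depends on it, task 5 must finish by minute 246. Backing off its 30-minute duration gives a latest start of minute 216.
Since task 5 (must start by minute 216) depends on it, task 4 must finish by minute 216. Backing off its 34-minute duration gives a latest start of minute 182.
Task 3 has to be done before task 4 (must start by minute 182, minus 5-minute gap → minute 177). That means finishing by minute 177, i.e. starting by 177 − 70 = minute 107.
So task 3 can start as early as minute 90 and as late as minute 107, giving 107 − 90 = 17 minutes of slack.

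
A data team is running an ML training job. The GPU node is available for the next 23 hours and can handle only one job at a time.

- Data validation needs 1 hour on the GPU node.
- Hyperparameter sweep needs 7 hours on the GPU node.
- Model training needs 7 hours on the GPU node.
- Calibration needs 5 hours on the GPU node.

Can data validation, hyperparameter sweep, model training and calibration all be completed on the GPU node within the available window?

Running back to back, the jobs need 1 + 7 + 7 + 5 = 20 hours on the GPU node.
Since 20 ≤ 23, they fit within the window.

Yes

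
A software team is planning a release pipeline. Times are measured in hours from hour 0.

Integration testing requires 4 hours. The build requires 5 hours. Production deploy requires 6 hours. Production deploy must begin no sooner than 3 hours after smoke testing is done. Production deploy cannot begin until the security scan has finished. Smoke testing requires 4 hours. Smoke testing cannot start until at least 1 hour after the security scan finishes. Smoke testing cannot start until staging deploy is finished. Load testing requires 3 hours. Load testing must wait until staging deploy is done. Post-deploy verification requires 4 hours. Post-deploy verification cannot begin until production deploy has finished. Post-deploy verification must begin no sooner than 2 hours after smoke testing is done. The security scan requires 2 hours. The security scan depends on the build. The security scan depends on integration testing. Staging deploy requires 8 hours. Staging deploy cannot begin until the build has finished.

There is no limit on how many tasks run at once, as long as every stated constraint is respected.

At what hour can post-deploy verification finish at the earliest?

30

Integration testing has no prerequisites, so it starts at hour 0 and finishes at hour 4.
The build can start immediately at hour 0; it finishes at hour 5.
After the build (finishes hour 5), staging deploy can start at hour 5 and finishes at hour 13.
The security scan needs all of the build (finishes hour 5); integration testing (finishes hour 4). That puts its earliest start at hour 5; it finishes at 5 + 2 = hour 7.
Smoke testing has to wait for the security scan (finishes hour 7, plus 1-hour gap → hour 8); staging deploy (finishes hour 13). The latest of these is hour 13, so smoke testing runs hour 13 to 13 + 4 = hour 17.
Production deploy has to wait for smoke testing (finishes hour 17, plus 3-hour gap → hour 20); the security scan (finishes hour 7). The latest of these is hour 20, so production deploy runs hour 20 to 20 + 6 = hour 26.
Post-deploy verification cannot start until production deploy (finishes hour 26); smoke testing (finishes hour 17, plus 2-hour gap → hour 19). The controlling bound is hour 26, so post-deploy verification finishes at 26 + 4 = hour 30.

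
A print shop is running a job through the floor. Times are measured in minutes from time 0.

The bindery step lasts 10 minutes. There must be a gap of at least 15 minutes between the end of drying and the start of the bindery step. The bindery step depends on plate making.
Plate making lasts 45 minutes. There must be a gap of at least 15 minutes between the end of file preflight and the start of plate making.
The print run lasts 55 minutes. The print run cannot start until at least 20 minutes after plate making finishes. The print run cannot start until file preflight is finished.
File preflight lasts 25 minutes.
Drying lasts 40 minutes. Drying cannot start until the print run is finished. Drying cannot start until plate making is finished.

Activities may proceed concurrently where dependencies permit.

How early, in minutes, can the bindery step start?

215

Nothing blocks file preflight, so it runs from minute 0 to minute 25.
After file preflight (finishes minute 25, plus 15-minute gap → minute 40), plate making can start at minute 40 and finishes at minute 85.
The print run has to wait for plate making (finishes minute 85, plus 20-minute gap → minute 105); file preflight (finishes minute 25). The latest of these is minute 105, so the print run runs minute 105 to 105 + 55 = minute 160.
For drying: the print run (finishes minute 160); plate making (finishes minute 85). Taking the maximum gives a start of minute 160, and it finishes at 160 + 40 = minute 200.
The bindery step waits on drying (finishes minute 200, plus 15-minute gap → minute 215); plate making (finishes minute 85). The latest of these is minute 215, which is the earliest the bindery step can start.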